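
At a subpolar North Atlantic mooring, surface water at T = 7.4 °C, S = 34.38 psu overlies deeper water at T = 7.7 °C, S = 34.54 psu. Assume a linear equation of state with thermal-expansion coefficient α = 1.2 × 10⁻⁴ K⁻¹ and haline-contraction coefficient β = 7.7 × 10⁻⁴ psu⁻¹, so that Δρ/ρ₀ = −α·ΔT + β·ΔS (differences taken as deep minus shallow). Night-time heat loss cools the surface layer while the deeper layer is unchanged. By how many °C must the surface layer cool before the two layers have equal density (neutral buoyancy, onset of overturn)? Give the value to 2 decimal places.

0.73 °C

Neutral buoyancy requires Δρ = 0, i.e. −α(T_deep − T_surf′) + β(S_deep − S_surf) = 0.
T_surf′ = T_deep − (β/α)·ΔS = 7.7 − (7.7 × 10⁻⁴/1.2 × 10⁻⁴)·(+0.16) = 6.6733 °C.
Cooling required: 7.4 − (6.6733) = 0.7267 °C.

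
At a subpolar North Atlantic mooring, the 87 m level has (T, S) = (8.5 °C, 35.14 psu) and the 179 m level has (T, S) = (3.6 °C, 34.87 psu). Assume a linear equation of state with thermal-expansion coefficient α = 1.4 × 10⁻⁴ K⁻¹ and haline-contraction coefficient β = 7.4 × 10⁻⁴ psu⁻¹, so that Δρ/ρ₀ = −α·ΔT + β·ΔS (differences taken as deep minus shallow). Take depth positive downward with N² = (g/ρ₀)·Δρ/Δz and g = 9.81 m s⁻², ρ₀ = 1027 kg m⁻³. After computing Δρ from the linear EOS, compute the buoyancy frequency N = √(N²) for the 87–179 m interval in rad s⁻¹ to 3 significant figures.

7.20 × 10⁻³ rad s⁻¹

ΔT = -4.9 K, ΔS = -0.27 psu (deep − shallow).
Δρ/ρ₀ = −αΔT + βΔS = 6.86 × 10⁻⁴ − 1.998 × 10⁻⁴ = 4.862 × 10⁻⁴, so Δρ ≈ 0.4993 kg m⁻³.
N² = (g/ρ₀)·Δρ/Δz = g·(Δρ/ρ₀)/Δz = 9.81 × 4.862 × 10⁻⁴ / 92 = 5.1844 × 10⁻⁵ s⁻².
N = √(5.1844 × 10⁻⁵) = 7.2003 × 10⁻³ rad s⁻¹ ≈ 7.20 × 10⁻³ rad s⁻¹.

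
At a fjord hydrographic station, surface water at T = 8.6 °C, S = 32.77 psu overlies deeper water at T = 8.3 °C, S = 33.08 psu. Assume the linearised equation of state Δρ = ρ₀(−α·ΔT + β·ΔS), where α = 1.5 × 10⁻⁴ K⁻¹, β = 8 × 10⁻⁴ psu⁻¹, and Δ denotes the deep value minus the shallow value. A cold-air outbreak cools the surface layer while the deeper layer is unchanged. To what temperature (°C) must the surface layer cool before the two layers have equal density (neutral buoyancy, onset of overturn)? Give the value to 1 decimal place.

6.6 °C

Neutral buoyancy requires Δρ = 0, i.e. −α(T_deep − T_surf′) + β(S_deep − S_surf) = 0.
T_surf′ = T_deep − (β/α)·ΔS = 8.3 − (8 × 10⁻⁴/1.5 × 10⁻⁴)·(+0.31) = 6.647 °C.
Cooling required: 8.6 − (6.647) = 1.953 °C.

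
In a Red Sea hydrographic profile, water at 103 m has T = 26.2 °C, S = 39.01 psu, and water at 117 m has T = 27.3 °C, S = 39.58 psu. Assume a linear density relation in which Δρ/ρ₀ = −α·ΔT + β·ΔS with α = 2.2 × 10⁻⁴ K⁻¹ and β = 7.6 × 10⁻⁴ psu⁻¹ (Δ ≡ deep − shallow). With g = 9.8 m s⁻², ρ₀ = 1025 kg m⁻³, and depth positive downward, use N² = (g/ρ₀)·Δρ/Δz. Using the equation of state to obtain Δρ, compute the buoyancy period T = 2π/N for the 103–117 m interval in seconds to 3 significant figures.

543 s

ΔT = +1.1 K, ΔS = +0.57 psu (deep − shallow).
Δρ/ρ₀ = −αΔT + βΔS = -2.42 × 10⁻⁴ + 4.332 × 10⁻⁴ = 1.912 × 10⁻⁴, so Δρ ≈ 0.1960 kg m⁻³.
N² = (g/ρ₀)·Δρ/Δz = g·(Δρ/ρ₀)/Δz = 9.8 × 1.912 × 10⁻⁴ / 14 = 1.3384 × 10⁻⁴ s⁻².
N = √(1.3384 × 10⁻⁴) = 0.011569 rad s⁻¹ → T = 2π/N = 543.11 s ≈ 543 s.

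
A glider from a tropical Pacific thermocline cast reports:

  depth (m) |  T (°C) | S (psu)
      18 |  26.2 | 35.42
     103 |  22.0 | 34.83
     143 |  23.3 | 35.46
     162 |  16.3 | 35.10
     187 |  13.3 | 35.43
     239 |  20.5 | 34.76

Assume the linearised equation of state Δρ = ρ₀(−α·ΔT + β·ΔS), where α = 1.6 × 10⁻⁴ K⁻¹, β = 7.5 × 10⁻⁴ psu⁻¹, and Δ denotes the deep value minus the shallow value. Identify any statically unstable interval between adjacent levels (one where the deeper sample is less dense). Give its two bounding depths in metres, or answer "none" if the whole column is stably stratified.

187–239 m

Evaluate Δρ/ρ₀ = −αΔT + βΔS across each adjacent pair:
  18–103 m: −αΔT+βΔS = −(1.6 × 10⁻⁴)(-4.2)+(7.5 × 10⁻⁴)(-0.59) = 2.3 × 10⁻⁴ → stable
  103–143 m: −αΔT+βΔS = −(1.6 × 10⁻⁴)(+1.3)+(7.5 × 10⁻⁴)(+0.63) = 2.6 × 10⁻⁴ → stable
  143–162 m: −αΔT+βΔS = −(1.6 × 10⁻⁴)(-7.0)+(7.5 × 10⁻⁴)(-0.36) = 8.5 × 10⁻⁴ → stable
  162–187 m: −αΔT+βΔS = −(1.6 × 10⁻⁴)(-3.0)+(7.5 × 10⁻⁴)(+0.33) = 7.3 × 10⁻⁴ → stable
  187–239 m: −αΔT+βΔS = −(1.6 × 10⁻⁴)(+7.2)+(7.5 × 10⁻⁴)(-0.67) = -1.7 × 10⁻³ → UNSTABLE
The 187–239 m interval has Δρ < 0: lighter water underlies denser water.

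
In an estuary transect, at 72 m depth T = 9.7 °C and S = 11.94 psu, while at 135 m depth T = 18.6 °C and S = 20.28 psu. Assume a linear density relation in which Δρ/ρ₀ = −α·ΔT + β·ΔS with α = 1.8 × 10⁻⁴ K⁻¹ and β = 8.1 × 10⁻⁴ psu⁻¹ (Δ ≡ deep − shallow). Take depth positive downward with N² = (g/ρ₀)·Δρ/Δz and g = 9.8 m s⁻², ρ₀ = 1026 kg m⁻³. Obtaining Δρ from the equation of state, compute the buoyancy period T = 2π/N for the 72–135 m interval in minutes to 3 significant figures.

ΔT = +8.9 K, ΔS = +8.34 psu (deep − shallow).
Δρ/ρ₀ = −αΔT + βΔS = -1.602 × 10⁻³ + 6.7554 × 10⁻³ = 5.1534 × 10⁻³, so Δρ ≈ 5.287 kg m⁻³.
N² = (g/ρ₀)·Δρ/Δz = g·(Δρ/ρ₀)/Δz = 9.8 × 5.1534 × 10⁻³ / 63 = 8.0164 × 10⁻⁴ s⁻².
N = √(8.0164 × 10⁻⁴) = 0.028313 rad s⁻¹ → T = 2π/N = 221.92 s = 3.6987 min ≈ 3.70 min.

3.70 min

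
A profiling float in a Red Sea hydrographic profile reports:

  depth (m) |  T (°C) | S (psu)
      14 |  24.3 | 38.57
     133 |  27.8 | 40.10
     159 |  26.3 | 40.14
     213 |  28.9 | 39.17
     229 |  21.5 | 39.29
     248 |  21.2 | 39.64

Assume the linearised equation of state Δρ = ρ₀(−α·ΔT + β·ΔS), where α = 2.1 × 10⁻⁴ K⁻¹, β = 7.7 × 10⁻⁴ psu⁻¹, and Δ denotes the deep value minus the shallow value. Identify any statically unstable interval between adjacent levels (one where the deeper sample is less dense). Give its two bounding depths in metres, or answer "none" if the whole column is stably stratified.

Evaluate Δρ/ρ₀ = −αΔT + βΔS across each adjacent pair:
  14–133 m: −αΔT+βΔS = −(2.1 × 10⁻⁴)(+3.5)+(7.7 × 10⁻⁴)(+1.53) = 4.4 × 10⁻⁴ → stable
  133–159 m: −αΔT+βΔS = −(2.1 × 10⁻⁴)(-1.5)+(7.7 × 10⁻⁴)(+0.04) = 3.5 × 10⁻⁴ → stable
  159–213 m: −αΔT+βΔS = −(2.1 × 10⁻⁴)(+2.6)+(7.7 × 10⁻⁴)(-0.97) = -1.3 × 10⁻³ → UNSTABLE
  213–229 m: −αΔT+βΔS = −(2.1 × 10⁻⁴)(-7.4)+(7.7 × 10⁻⁴)(+0.12) = 1.6 × 10⁻³ → stable
  229–248 m: −αΔT+βΔS = −(2.1 × 10⁻⁴)(-0.3)+(7.7 × 10⁻⁴)(+0.35) = 3.3 × 10⁻⁴ → stable
The 159–213 m interval has Δρ < 0: lighter water underlies denser water.

159–213 m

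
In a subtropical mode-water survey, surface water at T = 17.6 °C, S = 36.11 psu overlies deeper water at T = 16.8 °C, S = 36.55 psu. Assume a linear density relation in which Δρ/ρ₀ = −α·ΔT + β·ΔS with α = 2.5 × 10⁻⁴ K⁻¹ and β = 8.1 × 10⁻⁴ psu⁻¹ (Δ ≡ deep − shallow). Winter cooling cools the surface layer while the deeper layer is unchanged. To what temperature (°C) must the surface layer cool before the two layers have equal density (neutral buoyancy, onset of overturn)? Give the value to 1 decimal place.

15.4 °C

Neutral buoyancy requires Δρ = 0, i.e. −α(T_deep − T_surf′) + β(S_deep − S_surf) = 0.
T_surf′ = T_deep − (β/α)·ΔS = 16.8 − (8.1 × 10⁻⁴/2.5 × 10⁻⁴)·(+0.44) = 15.374 °C.
Cooling required: 17.6 − (15.374) = 2.226 °C.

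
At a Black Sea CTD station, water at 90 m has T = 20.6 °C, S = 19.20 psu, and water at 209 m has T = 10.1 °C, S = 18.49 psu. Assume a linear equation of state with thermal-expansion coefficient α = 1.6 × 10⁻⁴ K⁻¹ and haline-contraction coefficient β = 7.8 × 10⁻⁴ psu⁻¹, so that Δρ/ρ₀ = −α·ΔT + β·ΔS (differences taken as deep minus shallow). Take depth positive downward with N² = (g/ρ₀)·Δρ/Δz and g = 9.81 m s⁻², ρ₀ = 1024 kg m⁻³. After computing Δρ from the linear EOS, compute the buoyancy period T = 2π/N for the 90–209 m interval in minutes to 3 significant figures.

10.9 min

ΔT = -10.5 K, ΔS = -0.71 psu (deep − shallow).
Δρ/ρ₀ = −αΔT + βΔS = 1.68 × 10⁻³ − 5.538 × 10⁻⁴ = 1.1262 × 10⁻³, so Δρ ≈ 1.153 kg m⁻³.
N² = (g/ρ₀)·Δρ/Δz = g·(Δρ/ρ₀)/Δz = 9.81 × 1.1262 × 10⁻³ / 119 = 9.2841 × 10⁻⁵ s⁻².
N = √(9.2841 × 10⁻⁵) = 9.6354 × 10⁻³ rad s⁻¹ → T = 2π/N = 652.09 s = 10.868 min ≈ 10.9 min.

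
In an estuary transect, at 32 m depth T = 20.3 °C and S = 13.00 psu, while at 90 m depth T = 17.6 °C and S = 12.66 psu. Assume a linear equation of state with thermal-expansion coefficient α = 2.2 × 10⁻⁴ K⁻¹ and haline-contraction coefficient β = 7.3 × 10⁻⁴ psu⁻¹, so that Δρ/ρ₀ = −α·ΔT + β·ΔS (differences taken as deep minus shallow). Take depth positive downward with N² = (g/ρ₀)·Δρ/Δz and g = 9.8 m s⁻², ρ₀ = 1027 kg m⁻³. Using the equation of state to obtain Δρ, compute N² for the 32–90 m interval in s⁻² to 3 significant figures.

5.84 × 10⁻⁵ s⁻²

ΔT = -2.7 K, ΔS = -0.34 psu (deep − shallow).
Δρ/ρ₀ = −αΔT + βΔS = 5.94 × 10⁻⁴ − 2.482 × 10⁻⁴ = 3.458 × 10⁻⁴, so Δρ ≈ 0.3551 kg m⁻³.
N² = (g/ρ₀)·Δρ/Δz = g·(Δρ/ρ₀)/Δz = 9.8 × 3.458 × 10⁻⁴ / 58 = 5.8428 × 10⁻⁵ s⁻² ≈ 5.84 × 10⁻⁵ s⁻².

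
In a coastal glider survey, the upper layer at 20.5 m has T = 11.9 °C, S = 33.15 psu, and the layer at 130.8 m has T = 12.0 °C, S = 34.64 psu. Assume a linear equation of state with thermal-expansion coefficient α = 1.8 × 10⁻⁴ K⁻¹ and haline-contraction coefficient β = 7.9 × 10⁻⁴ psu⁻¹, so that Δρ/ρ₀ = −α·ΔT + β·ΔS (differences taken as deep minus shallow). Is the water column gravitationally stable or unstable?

stable

ΔT = 12.0 − 11.9 = +0.1 K and ΔS = 34.64 − 33.15 = +1.49 psu (deep − shallow).
−αΔT = -1.80 × 10⁻⁵; βΔS = 1.1771 × 10⁻³; sum Δρ/ρ₀ = 1.1591 × 10⁻³.
Δρ/ρ₀ > 0, so Δρ > 0: deeper water is denser → statically stable.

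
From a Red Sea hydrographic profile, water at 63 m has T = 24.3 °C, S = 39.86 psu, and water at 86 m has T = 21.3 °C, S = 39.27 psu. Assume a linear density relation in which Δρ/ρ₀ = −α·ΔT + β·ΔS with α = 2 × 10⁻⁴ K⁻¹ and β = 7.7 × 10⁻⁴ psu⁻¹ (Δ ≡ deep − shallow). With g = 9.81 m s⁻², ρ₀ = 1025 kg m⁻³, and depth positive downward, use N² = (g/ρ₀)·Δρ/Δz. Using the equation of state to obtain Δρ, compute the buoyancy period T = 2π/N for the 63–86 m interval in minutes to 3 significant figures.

ΔT = -3.0 K, ΔS = -0.59 psu (deep − shallow).
Δρ/ρ₀ = −αΔT + βΔS = 6.00 × 10⁻⁴ − 4.543 × 10⁻⁴ = 1.457 × 10⁻⁴, so Δρ ≈ 0.1493 kg m⁻³.
N² = (g/ρ₀)·Δρ/Δz = g·(Δρ/ρ₀)/Δz = 9.81 × 1.457 × 10⁻⁴ / 23 = 6.2144 × 10⁻⁵ s⁻².
N = √(6.2144 × 10⁻⁵) = 7.8831 × 10⁻³ rad s⁻¹ → T = 2π/N = 797.04 s = 13.284 min ≈ 13.3 min.

13.3 min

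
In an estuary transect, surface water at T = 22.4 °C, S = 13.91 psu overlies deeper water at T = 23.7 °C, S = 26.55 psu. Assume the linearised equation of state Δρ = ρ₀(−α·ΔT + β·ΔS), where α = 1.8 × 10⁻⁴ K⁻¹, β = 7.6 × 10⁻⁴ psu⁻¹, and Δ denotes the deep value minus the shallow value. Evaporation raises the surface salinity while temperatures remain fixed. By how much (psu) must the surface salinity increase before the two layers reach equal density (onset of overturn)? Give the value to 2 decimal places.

Neutral buoyancy requires −α(T_deep − T_surf) + β(S_deep − S_surf′) = 0.
S_surf′ = S_deep − (α/β)·ΔT = 26.55 − (1.8 × 10⁻⁴/7.6 × 10⁻⁴)·(+1.3) = 26.2421 psu.
Increase required: 26.2421 − 13.91 = 12.3321 psu.

12.33 psu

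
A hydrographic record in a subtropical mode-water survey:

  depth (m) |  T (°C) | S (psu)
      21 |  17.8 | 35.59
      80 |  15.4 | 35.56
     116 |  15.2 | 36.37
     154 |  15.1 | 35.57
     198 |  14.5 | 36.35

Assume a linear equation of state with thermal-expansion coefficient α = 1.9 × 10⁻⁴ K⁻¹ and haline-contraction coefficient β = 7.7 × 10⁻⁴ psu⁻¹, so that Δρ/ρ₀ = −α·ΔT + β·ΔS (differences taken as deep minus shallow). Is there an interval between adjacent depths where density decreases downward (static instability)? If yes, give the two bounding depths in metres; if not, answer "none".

Evaluate Δρ/ρ₀ = −αΔT + βΔS across each adjacent pair:
  21–80 m: −αΔT+βΔS = −(1.9 × 10⁻⁴)(-2.4)+(7.7 × 10⁻⁴)(-0.03) = 4.3 × 10⁻⁴ → stable
  80–116 m: −αΔT+βΔS = −(1.9 × 10⁻⁴)(-0.2)+(7.7 × 10⁻⁴)(+0.81) = 6.6 × 10⁻⁴ → stable
  116–154 m: −αΔT+βΔS = −(1.9 × 10⁻⁴)(-0.1)+(7.7 × 10⁻⁴)(-0.80) = -6.0 × 10⁻⁴ → UNSTABLE
  154–198 m: −αΔT+βΔS = −(1.9 × 10⁻⁴)(-0.6)+(7.7 × 10⁻⁴)(+0.78) = 7.1 × 10⁻⁴ → stable
The 116–154 m interval has Δρ < 0: lighter water underlies denser water.

116–154 m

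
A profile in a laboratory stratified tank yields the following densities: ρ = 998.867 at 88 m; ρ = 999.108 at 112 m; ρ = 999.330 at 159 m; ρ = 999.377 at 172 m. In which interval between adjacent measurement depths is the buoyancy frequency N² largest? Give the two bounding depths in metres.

88–112 m

Compute the density gradient over each adjacent pair:
  88–112 m: Δρ/Δz = 0.241/24 = 0.010 kg m⁻⁴
  112–159 m: Δρ/Δz = 0.222/47 = 4.7 × 10⁻³ kg m⁻⁴
  159–172 m: Δρ/Δz = 0.047/13 = 3.6 × 10⁻³ kg m⁻⁴
The largest gradient is in the 88–112 m interval — the pycnocline.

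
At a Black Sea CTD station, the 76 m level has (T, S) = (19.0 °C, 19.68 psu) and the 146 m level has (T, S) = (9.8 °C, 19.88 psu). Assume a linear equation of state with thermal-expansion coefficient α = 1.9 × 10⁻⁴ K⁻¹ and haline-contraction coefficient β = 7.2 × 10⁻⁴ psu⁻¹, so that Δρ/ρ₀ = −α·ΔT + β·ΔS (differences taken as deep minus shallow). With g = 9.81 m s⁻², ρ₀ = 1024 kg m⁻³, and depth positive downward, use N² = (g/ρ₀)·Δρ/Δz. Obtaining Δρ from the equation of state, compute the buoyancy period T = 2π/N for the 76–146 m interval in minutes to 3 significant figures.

6.43 min

ΔT = -9.2 K, ΔS = +0.20 psu (deep − shallow).
Δρ/ρ₀ = −αΔT + βΔS = 1.748 × 10⁻³ + 1.44 × 10⁻⁴ = 1.892 × 10⁻³, so Δρ ≈ 1.937 kg m⁻³.
N² = (g/ρ₀)·Δρ/Δz = g·(Δρ/ρ₀)/Δz = 9.81 × 1.892 × 10⁻³ / 70 = 2.6515 × 10⁻⁴ s⁻².
N = √(2.6515 × 10⁻⁴) = 0.016283 rad s⁻¹ → T = 2π/N = 385.87 s = 6.4312 min ≈ 6.43 min.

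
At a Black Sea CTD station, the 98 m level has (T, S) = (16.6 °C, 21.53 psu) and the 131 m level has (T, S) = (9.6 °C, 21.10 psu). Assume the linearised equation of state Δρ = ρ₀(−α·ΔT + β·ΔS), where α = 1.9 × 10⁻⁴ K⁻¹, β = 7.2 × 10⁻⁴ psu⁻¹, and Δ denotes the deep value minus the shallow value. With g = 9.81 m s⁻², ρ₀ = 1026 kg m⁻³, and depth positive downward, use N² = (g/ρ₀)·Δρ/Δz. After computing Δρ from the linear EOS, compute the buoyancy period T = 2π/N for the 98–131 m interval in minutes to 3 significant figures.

ΔT = -7.0 K, ΔS = -0.43 psu (deep − shallow).
Δρ/ρ₀ = −αΔT + βΔS = 1.33 × 10⁻³ − 3.096 × 10⁻⁴ = 1.0204 × 10⁻³, so Δρ ≈ 1.047 kg m⁻³.
N² = (g/ρ₀)·Δρ/Δz = g·(Δρ/ρ₀)/Δz = 9.81 × 1.0204 × 10⁻³ / 33 = 3.0334 × 10⁻⁴ s⁻².
N = √(3.0334 × 10⁻⁴) = 0.017417 rad s⁻¹ → T = 2π/N = 360.75 s = 6.0125 min ≈ 6.01 min.

6.01 min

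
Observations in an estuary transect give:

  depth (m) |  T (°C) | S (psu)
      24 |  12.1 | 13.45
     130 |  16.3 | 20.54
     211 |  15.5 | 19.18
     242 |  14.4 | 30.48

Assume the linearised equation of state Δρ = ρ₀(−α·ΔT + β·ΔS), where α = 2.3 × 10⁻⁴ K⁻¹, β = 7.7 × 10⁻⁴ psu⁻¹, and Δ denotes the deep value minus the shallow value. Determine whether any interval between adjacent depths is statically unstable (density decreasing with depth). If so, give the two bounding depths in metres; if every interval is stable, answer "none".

130–211 m

Evaluate Δρ/ρ₀ = −αΔT + βΔS across each adjacent pair:
  24–130 m: −αΔT+βΔS = −(2.3 × 10⁻⁴)(+4.2)+(7.7 × 10⁻⁴)(+7.09) = 4.5 × 10⁻³ → stable
  130–211 m: −αΔT+βΔS = −(2.3 × 10⁻⁴)(-0.8)+(7.7 × 10⁻⁴)(-1.36) = -8.6 × 10⁻⁴ → UNSTABLE
  211–242 m: −αΔT+βΔS = −(2.3 × 10⁻⁴)(-1.1)+(7.7 × 10⁻⁴)(+11.30) = 9.0 × 10⁻³ → stable
The 130–211 m interval has Δρ < 0: lighter water underlies denser water.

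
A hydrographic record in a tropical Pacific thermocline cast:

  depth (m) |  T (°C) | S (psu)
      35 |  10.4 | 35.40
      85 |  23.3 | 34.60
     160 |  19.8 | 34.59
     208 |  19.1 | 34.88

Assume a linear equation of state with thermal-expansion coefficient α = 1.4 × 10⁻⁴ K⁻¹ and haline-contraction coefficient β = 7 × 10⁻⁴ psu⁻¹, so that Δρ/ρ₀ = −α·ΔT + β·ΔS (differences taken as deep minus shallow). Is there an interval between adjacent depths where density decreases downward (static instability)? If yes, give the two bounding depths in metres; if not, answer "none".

Evaluate Δρ/ρ₀ = −αΔT + βΔS across each adjacent pair:
  35–85 m: −αΔT+βΔS = −(1.4 × 10⁻⁴)(+12.9)+(7 × 10⁻⁴)(-0.80) = -2.4 × 10⁻³ → UNSTABLE
  85–160 m: −αΔT+βΔS = −(1.4 × 10⁻⁴)(-3.5)+(7 × 10⁻⁴)(-0.01) = 4.8 × 10⁻⁴ → stable
  160–208 m: −αΔT+βΔS = −(1.4 × 10⁻⁴)(-0.7)+(7 × 10⁻⁴)(+0.29) = 3.0 × 10⁻⁴ → stable
The 35–85 m interval has Δρ < 0: lighter water underlies denser water.

35–85 m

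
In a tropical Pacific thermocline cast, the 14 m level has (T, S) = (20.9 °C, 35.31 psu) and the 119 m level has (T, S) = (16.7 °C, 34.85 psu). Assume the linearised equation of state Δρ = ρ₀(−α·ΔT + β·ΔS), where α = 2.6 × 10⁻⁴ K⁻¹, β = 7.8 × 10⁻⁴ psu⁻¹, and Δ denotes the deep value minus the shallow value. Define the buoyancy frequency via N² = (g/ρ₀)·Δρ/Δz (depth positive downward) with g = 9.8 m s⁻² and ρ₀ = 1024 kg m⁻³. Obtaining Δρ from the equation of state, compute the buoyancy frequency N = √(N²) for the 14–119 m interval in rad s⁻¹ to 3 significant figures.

ΔT = -4.2 K, ΔS = -0.46 psu (deep − shallow).
Δρ/ρ₀ = −αΔT + βΔS = 1.092 × 10⁻³ − 3.588 × 10⁻⁴ = 7.332 × 10⁻⁴, so Δρ ≈ 0.7508 kg m⁻³.
N² = (g/ρ₀)·Δρ/Δz = g·(Δρ/ρ₀)/Δz = 9.8 × 7.332 × 10⁻⁴ / 105 = 6.8432 × 10⁻⁵ s⁻².
N = √(6.8432 × 10⁻⁵) = 8.2724 × 10⁻³ rad s⁻¹ ≈ 8.27 × 10⁻³ rad s⁻¹.

8.27 × 10⁻³ rad s⁻¹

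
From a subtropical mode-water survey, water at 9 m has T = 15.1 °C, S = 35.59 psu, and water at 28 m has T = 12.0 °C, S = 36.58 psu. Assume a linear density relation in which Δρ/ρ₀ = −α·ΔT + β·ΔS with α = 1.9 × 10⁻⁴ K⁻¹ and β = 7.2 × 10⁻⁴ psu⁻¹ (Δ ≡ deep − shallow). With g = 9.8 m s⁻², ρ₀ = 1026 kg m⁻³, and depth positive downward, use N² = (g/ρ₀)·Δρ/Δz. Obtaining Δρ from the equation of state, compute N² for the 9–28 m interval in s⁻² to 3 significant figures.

ΔT = -3.1 K, ΔS = +0.99 psu (deep − shallow).
Δρ/ρ₀ = −αΔT + βΔS = 5.89 × 10⁻⁴ + 7.128 × 10⁻⁴ = 1.3018 × 10⁻³, so Δρ ≈ 1.336 kg m⁻³.
N² = (g/ρ₀)·Δρ/Δz = g·(Δρ/ρ₀)/Δz = 9.8 × 1.3018 × 10⁻³ / 19 = 6.7145 × 10⁻⁴ s⁻² ≈ 6.71 × 10⁻⁴ s⁻².

6.71 × 10⁻⁴ s⁻²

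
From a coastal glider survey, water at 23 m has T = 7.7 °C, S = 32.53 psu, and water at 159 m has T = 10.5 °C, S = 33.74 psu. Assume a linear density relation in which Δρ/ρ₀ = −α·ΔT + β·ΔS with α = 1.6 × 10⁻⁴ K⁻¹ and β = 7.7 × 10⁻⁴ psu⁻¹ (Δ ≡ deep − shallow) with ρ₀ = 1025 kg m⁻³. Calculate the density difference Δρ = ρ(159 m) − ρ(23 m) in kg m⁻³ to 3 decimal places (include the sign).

+0.496 kg m⁻³

ΔT = +2.8 K, ΔS = +1.21 psu (deep − shallow).
Δρ/ρ₀ = −(1.6 × 10⁻⁴)(+2.8) + (7.7 × 10⁻⁴)(+1.21) = 4.837 × 10⁻⁴.
Δρ = 1025 × (4.837 × 10⁻⁴) = +0.496 kg m⁻³.
Positive Δρ: denser below, stable.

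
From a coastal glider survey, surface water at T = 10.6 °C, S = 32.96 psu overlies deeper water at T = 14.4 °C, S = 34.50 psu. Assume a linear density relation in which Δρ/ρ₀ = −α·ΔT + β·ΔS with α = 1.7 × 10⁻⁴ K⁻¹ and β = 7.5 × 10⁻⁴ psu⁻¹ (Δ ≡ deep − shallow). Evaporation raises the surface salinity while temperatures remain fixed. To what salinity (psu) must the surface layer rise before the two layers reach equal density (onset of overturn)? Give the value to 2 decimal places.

Neutral buoyancy requires −α(T_deep − T_surf) + β(S_deep − S_surf′) = 0.
S_surf′ = S_deep − (α/β)·ΔT = 34.50 − (1.7 × 10⁻⁴/7.5 × 10⁻⁴)·(+3.8) = 33.6387 psu.
Increase required: 33.6387 − 32.96 = 0.6787 psu.

33.64 psu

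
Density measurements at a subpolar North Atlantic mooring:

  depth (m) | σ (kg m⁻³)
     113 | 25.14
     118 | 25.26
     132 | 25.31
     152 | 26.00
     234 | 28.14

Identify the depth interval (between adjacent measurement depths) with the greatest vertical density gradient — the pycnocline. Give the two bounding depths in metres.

Compute the density gradient over each adjacent pair:
  113–118 m: Δρ/Δz = 0.12/5 = 0.024 kg m⁻⁴
  118–132 m: Δρ/Δz = 0.05/14 = 3.6 × 10⁻³ kg m⁻⁴
  132–152 m: Δρ/Δz = 0.69/20 = 0.034 kg m⁻⁴
  152–234 m: Δρ/Δz = 2.14/82 = 0.026 kg m⁻⁴
The largest gradient is in the 132–152 m interval — the pycnocline.

132–152 m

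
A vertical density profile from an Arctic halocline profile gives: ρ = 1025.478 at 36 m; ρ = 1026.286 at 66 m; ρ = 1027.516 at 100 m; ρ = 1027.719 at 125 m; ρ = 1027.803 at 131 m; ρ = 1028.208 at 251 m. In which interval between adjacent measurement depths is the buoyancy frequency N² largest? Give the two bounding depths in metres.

66–100 m

Compute the density gradient over each adjacent pair:
  36–66 m: Δρ/Δz = 0.808/30 = 0.027 kg m⁻⁴
  66–100 m: Δρ/Δz = 1.230/34 = 0.036 kg m⁻⁴
  100–125 m: Δρ/Δz = 0.203/25 = 8.1 × 10⁻³ kg m⁻⁴
  125–131 m: Δρ/Δz = 0.084/6 = 0.014 kg m⁻⁴
  131–251 m: Δρ/Δz = 0.405/120 = 3.4 × 10⁻³ kg m⁻⁴
The largest gradient is in the 66–100 m interval — the pycnocline.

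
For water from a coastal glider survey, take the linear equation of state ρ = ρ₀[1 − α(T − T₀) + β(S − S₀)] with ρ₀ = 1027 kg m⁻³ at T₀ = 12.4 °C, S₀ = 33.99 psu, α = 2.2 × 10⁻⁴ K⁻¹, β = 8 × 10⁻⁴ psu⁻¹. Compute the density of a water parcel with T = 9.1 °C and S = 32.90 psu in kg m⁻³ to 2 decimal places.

T − T₀ = -3.3 K, S − S₀ = -1.09 psu.
Bracket = 1 − α·(-3.3) + β·(-1.09) = 1 + (-1.46 × 10⁻⁴) = 0.9998540.
ρ = 1027 × 0.9998540 = 1026.85 kg m⁻³.

1026.85 kg m⁻³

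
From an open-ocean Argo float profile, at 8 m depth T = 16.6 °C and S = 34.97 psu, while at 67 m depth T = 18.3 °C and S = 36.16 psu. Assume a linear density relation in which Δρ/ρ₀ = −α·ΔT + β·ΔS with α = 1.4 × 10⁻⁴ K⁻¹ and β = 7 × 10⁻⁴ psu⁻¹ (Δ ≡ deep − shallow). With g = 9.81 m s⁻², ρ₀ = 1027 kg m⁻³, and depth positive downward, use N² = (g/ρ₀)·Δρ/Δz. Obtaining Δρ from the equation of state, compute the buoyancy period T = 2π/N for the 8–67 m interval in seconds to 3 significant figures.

632 s

ΔT = +1.7 K, ΔS = +1.19 psu (deep − shallow).
Δρ/ρ₀ = −αΔT + βΔS = -2.38 × 10⁻⁴ + 8.33 × 10⁻⁴ = 5.95 × 10⁻⁴, so Δρ ≈ 0.6111 kg m⁻³.
N² = (g/ρ₀)·Δρ/Δz = g·(Δρ/ρ₀)/Δz = 9.81 × 5.95 × 10⁻⁴ / 59 = 9.8931 × 10⁻⁵ s⁻².
N = √(9.8931 × 10⁻⁵) = 9.9464 × 10⁻³ rad s⁻¹ → T = 2π/N = 631.70 s ≈ 632 s.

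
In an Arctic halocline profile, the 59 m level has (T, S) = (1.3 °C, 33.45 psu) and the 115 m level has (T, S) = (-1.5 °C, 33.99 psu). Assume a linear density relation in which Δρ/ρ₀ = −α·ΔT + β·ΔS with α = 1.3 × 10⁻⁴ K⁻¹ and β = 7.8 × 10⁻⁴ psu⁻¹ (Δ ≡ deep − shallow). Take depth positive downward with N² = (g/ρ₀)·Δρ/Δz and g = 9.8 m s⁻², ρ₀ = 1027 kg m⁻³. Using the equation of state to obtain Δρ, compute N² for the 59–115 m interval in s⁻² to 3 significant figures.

1.37 × 10⁻⁴ s⁻²

ΔT = -2.8 K, ΔS = +0.54 psu (deep − shallow).
Δρ/ρ₀ = −αΔT + βΔS = 3.64 × 10⁻⁴ + 4.212 × 10⁻⁴ = 7.852 × 10⁻⁴, so Δρ ≈ 0.8064 kg m⁻³.
N² = (g/ρ₀)·Δρ/Δz = g·(Δρ/ρ₀)/Δz = 9.8 × 7.852 × 10⁻⁴ / 56 = 1.3741 × 10⁻⁴ s⁻² ≈ 1.37 × 10⁻⁴ s⁻².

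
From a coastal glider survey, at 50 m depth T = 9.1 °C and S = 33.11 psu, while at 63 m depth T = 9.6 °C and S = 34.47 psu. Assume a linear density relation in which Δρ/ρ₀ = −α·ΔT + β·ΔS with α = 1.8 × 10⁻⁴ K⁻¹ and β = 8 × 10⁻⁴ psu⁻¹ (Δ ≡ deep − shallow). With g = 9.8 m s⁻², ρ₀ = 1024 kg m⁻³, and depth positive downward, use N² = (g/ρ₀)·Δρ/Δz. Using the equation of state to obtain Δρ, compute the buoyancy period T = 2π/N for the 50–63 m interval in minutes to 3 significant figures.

3.82 min

ΔT = +0.5 K, ΔS = +1.36 psu (deep − shallow).
Δρ/ρ₀ = −αΔT + βΔS = -9.00 × 10⁻⁵ + 1.088 × 10⁻³ = 9.98 × 10⁻⁴, so Δρ ≈ 1.022 kg m⁻³.
N² = (g/ρ₀)·Δρ/Δz = g·(Δρ/ρ₀)/Δz = 9.8 × 9.98 × 10⁻⁴ / 13 = 7.5234 × 10⁻⁴ s⁻².
N = √(7.5234 × 10⁻⁴) = 0.027429 rad s⁻¹ → T = 2π/N = 229.07 s = 3.8178 min ≈ 3.82 min.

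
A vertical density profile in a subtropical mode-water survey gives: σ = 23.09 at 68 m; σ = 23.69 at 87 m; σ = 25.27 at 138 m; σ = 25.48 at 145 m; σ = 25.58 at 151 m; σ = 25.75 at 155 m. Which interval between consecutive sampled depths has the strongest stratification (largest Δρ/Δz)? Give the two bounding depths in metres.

Compute the density gradient over each adjacent pair:
  68–87 m: Δρ/Δz = 0.60/19 = 0.032 kg m⁻⁴
  87–138 m: Δρ/Δz = 1.58/51 = 0.031 kg m⁻⁴
  138–145 m: Δρ/Δz = 0.21/7 = 0.030 kg m⁻⁴
  145–151 m: Δρ/Δz = 0.10/6 = 0.017 kg m⁻⁴
  151–155 m: Δρ/Δz = 0.17/4 = 0.043 kg m⁻⁴
The largest gradient is in the 151–155 m interval — the pycnocline.

151–155 m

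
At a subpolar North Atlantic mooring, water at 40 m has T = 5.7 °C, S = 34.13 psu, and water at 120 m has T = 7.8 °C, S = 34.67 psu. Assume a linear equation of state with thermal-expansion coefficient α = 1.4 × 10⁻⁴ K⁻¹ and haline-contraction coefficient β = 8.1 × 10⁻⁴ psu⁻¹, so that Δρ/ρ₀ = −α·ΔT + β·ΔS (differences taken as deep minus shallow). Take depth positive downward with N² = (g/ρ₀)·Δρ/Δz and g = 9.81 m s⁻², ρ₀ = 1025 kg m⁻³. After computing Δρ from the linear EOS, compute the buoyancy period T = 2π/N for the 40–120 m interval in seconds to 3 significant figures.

ΔT = +2.1 K, ΔS = +0.54 psu (deep − shallow).
Δρ/ρ₀ = −αΔT + βΔS = -2.94 × 10⁻⁴ + 4.374 × 10⁻⁴ = 1.434 × 10⁻⁴, so Δρ ≈ 0.1470 kg m⁻³.
N² = (g/ρ₀)·Δρ/Δz = g·(Δρ/ρ₀)/Δz = 9.81 × 1.434 × 10⁻⁴ / 80 = 1.7584 × 10⁻⁵ s⁻².
N = √(1.7584 × 10⁻⁵) = 4.1933 × 10⁻³ rad s⁻¹ → T = 2π/N = 1.4984 × 10³ s ≈ 1.50 × 10³ s.

1.50 × 10³ s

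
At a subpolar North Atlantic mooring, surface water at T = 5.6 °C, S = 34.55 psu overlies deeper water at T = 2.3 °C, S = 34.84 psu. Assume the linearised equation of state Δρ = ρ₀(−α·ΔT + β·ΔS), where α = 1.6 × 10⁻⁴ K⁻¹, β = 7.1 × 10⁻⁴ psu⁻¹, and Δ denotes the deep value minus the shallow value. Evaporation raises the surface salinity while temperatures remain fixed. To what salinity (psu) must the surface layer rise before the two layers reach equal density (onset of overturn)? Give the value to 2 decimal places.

Neutral buoyancy requires −α(T_deep − T_surf) + β(S_deep − S_surf′) = 0.
S_surf′ = S_deep − (α/β)·ΔT = 34.84 − (1.6 × 10⁻⁴/7.1 × 10⁻⁴)·(-3.3) = 35.5837 psu.
Increase required: 35.5837 − 34.55 = 1.0337 psu.

35.58 psu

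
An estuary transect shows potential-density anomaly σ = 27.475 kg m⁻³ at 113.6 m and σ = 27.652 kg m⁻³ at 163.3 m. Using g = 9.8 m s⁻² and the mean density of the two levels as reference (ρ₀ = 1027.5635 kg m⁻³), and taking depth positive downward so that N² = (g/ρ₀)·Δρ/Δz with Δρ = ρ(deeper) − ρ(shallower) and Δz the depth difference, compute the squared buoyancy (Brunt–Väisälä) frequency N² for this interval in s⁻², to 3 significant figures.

Δρ = 1027.652 − 1027.475 = 0.177 kg m⁻³ over Δz = 163.3 − 113.6 = 49.7 m.
N² = (9.8/1027.5635) × (0.177/49.7) = 3.3965 × 10⁻⁵ s⁻² ≈ 3.40 × 10⁻⁵ s⁻².

3.40 × 10⁻⁵ s⁻²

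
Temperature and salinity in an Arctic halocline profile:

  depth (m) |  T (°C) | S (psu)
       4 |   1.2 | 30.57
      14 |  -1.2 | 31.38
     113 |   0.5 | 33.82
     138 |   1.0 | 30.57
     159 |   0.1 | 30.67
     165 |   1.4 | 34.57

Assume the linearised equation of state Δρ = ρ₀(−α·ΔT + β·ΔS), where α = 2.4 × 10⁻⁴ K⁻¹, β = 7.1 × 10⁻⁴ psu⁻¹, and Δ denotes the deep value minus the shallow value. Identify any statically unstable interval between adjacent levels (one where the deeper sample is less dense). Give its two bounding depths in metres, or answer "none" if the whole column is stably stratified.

Evaluate Δρ/ρ₀ = −αΔT + βΔS across each adjacent pair:
  4–14 m: −αΔT+βΔS = −(2.4 × 10⁻⁴)(-2.4)+(7.1 × 10⁻⁴)(+0.81) = 1.2 × 10⁻³ → stable
  14–113 m: −αΔT+βΔS = −(2.4 × 10⁻⁴)(+1.7)+(7.1 × 10⁻⁴)(+2.44) = 1.3 × 10⁻³ → stable
  113–138 m: −αΔT+βΔS = −(2.4 × 10⁻⁴)(+0.5)+(7.1 × 10⁻⁴)(-3.25) = -2.4 × 10⁻³ → UNSTABLE
  138–159 m: −αΔT+βΔS = −(2.4 × 10⁻⁴)(-0.9)+(7.1 × 10⁻⁴)(+0.10) = 2.9 × 10⁻⁴ → stable
  159–165 m: −αΔT+βΔS = −(2.4 × 10⁻⁴)(+1.3)+(7.1 × 10⁻⁴)(+3.90) = 2.5 × 10⁻³ → stable
The 113–138 m interval has Δρ < 0: lighter water underlies denser water.

113–138 m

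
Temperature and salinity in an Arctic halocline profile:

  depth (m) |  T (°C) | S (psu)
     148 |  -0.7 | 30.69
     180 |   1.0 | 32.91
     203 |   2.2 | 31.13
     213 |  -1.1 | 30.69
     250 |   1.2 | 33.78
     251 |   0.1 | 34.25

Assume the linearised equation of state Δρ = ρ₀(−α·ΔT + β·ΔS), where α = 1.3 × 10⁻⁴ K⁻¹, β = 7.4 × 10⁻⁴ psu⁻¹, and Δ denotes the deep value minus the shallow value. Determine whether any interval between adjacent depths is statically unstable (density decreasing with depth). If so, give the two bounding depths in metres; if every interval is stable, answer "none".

Evaluate Δρ/ρ₀ = −αΔT + βΔS across each adjacent pair:
  148–180 m: −αΔT+βΔS = −(1.3 × 10⁻⁴)(+1.7)+(7.4 × 10⁻⁴)(+2.22) = 1.4 × 10⁻³ → stable
  180–203 m: −αΔT+βΔS = −(1.3 × 10⁻⁴)(+1.2)+(7.4 × 10⁻⁴)(-1.78) = -1.5 × 10⁻³ → UNSTABLE
  203–213 m: −αΔT+βΔS = −(1.3 × 10⁻⁴)(-3.3)+(7.4 × 10⁻⁴)(-0.44) = 1.0 × 10⁻⁴ → stable
  213–250 m: −αΔT+βΔS = −(1.3 × 10⁻⁴)(+2.3)+(7.4 × 10⁻⁴)(+3.09) = 2.0 × 10⁻³ → stable
  250–251 m: −αΔT+βΔS = −(1.3 × 10⁻⁴)(-1.1)+(7.4 × 10⁻⁴)(+0.47) = 4.9 × 10⁻⁴ → stable
The 180–203 m interval has Δρ < 0: lighter water underlies denser water.

180–203 m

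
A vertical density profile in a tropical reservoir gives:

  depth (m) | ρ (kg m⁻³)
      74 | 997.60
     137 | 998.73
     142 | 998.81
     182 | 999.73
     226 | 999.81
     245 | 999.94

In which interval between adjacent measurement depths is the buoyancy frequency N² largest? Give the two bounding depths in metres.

Compute the density gradient over each adjacent pair:
  74–137 m: Δρ/Δz = 1.13/63 = 0.018 kg m⁻⁴
  137–142 m: Δρ/Δz = 0.08/5 = 0.016 kg m⁻⁴
  142–182 m: Δρ/Δz = 0.92/40 = 0.023 kg m⁻⁴
  182–226 m: Δρ/Δz = 0.08/44 = 1.8 × 10⁻³ kg m⁻⁴
  226–245 m: Δρ/Δz = 0.13/19 = 6.8 × 10⁻³ kg m⁻⁴
The largest gradient is in the 142–182 m interval — the pycnocline.

142–182 m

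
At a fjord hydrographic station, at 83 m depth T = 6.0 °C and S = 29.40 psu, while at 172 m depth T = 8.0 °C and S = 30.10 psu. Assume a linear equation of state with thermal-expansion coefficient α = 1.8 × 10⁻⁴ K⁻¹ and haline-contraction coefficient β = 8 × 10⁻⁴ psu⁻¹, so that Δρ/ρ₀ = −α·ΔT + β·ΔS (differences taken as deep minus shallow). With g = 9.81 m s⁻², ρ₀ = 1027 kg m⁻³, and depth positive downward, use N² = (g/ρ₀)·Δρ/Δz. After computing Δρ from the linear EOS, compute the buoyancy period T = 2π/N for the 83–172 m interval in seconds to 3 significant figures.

ΔT = +2.0 K, ΔS = +0.70 psu (deep − shallow).
Δρ/ρ₀ = −αΔT + βΔS = -3.60 × 10⁻⁴ + 5.60 × 10⁻⁴ = 2.00 × 10⁻⁴, so Δρ ≈ 0.2054 kg m⁻³.
N² = (g/ρ₀)·Δρ/Δz = g·(Δρ/ρ₀)/Δz = 9.81 × 2.00 × 10⁻⁴ / 89 = 2.2045 × 10⁻⁵ s⁻².
N = √(2.2045 × 10⁻⁵) = 4.6952 × 10⁻³ rad s⁻¹ → T = 2π/N = 1.3382 × 10³ s ≈ 1.34 × 10³ s.

1.34 × 10³ s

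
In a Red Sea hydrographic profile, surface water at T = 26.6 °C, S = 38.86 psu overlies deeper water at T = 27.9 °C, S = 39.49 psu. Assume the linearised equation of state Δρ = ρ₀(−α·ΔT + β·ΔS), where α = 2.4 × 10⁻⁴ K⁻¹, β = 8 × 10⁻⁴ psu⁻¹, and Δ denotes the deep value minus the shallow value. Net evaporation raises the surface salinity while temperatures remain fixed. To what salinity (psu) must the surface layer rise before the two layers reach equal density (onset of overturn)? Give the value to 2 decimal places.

Neutral buoyancy requires −α(T_deep − T_surf) + β(S_deep − S_surf′) = 0.
S_surf′ = S_deep − (α/β)·ΔT = 39.49 − (2.4 × 10⁻⁴/8 × 10⁻⁴)·(+1.3) = 39.1000 psu.
Increase required: 39.1000 − 38.86 = 0.2400 psu.

39.10 psu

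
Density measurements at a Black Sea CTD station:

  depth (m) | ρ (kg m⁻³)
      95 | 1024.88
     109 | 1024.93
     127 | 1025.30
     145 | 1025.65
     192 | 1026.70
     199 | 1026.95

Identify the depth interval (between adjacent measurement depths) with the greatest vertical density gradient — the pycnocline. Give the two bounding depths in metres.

Compute the density gradient over each adjacent pair:
  95–109 m: Δρ/Δz = 0.05/14 = 3.6 × 10⁻³ kg m⁻⁴
  109–127 m: Δρ/Δz = 0.37/18 = 0.021 kg m⁻⁴
  127–145 m: Δρ/Δz = 0.35/18 = 0.019 kg m⁻⁴
  145–192 m: Δρ/Δz = 1.05/47 = 0.022 kg m⁻⁴
  192–199 m: Δρ/Δz = 0.25/7 = 0.036 kg m⁻⁴
The largest gradient is in the 192–199 m interval — the pycnocline.

192–199 m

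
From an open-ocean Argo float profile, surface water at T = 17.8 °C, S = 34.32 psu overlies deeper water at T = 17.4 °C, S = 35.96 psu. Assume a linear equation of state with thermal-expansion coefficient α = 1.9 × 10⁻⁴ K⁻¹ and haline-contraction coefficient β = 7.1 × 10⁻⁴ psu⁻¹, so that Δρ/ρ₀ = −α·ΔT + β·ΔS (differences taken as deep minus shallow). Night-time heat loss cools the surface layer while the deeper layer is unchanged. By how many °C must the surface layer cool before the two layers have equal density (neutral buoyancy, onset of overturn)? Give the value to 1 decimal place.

Neutral buoyancy requires Δρ = 0, i.e. −α(T_deep − T_surf′) + β(S_deep − S_surf) = 0.
T_surf′ = T_deep − (β/α)·ΔS = 17.4 − (7.1 × 10⁻⁴/1.9 × 10⁻⁴)·(+1.64) = 11.272 °C.
Cooling required: 17.8 − (11.272) = 6.528 °C.

6.5 °C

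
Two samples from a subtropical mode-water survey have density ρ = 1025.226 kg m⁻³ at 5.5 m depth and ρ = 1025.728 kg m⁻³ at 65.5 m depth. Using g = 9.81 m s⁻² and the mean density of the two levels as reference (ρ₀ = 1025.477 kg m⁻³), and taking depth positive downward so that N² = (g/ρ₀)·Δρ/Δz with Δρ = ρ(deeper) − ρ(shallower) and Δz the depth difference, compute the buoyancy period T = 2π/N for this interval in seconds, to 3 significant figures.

Δρ = 1025.728 − 1025.226 = 0.502 kg m⁻³ over Δz = 65.5 − 5.5 = 60 m.
N² = (9.81/1025.477) × (0.502/60) = 8.0038 × 10⁻⁵ s⁻².
N = √(8.0038 × 10⁻⁵) = 8.9464 × 10⁻³ rad s⁻¹, so T = 2π/N = 702.31 s ≈ 702 s.

702 s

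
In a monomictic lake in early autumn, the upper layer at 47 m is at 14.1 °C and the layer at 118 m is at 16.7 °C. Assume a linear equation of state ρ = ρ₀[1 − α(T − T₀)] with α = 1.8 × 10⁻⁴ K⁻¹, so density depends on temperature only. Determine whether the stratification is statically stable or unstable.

ΔT = 16.7 − 14.1 = +2.6 K, so Δρ/ρ₀ = −αΔT = -4.68 × 10⁻⁴.
Δρ/ρ₀ < 0, so Δρ < 0: deeper water is lighter → statically unstable; the column would overturn.

unstable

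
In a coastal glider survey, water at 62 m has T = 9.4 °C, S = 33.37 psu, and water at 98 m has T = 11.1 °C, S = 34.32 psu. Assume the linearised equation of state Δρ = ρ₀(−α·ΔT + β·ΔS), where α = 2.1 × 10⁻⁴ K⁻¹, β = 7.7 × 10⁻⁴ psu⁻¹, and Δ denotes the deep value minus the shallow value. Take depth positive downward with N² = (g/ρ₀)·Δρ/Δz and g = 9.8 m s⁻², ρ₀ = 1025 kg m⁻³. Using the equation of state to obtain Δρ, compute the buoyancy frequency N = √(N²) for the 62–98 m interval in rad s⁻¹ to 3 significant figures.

0.0101 rad s⁻¹

ΔT = +1.7 K, ΔS = +0.95 psu (deep − shallow).
Δρ/ρ₀ = −αΔT + βΔS = -3.57 × 10⁻⁴ + 7.315 × 10⁻⁴ = 3.745 × 10⁻⁴, so Δρ ≈ 0.3839 kg m⁻³.
N² = (g/ρ₀)·Δρ/Δz = g·(Δρ/ρ₀)/Δz = 9.8 × 3.745 × 10⁻⁴ / 36 = 1.0195 × 10⁻⁴ s⁻².
N = √(1.0195 × 10⁻⁴) = 0.010097 rad s⁻¹ ≈ 0.0101 rad s⁻¹.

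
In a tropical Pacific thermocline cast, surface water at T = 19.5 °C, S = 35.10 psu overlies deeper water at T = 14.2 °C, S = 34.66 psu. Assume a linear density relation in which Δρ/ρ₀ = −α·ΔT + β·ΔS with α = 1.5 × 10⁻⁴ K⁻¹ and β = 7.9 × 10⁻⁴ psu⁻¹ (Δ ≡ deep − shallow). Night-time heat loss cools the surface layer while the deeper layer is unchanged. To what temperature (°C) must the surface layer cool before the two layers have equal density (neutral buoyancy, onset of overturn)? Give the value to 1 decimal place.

16.5 °C

Neutral buoyancy requires Δρ = 0, i.e. −α(T_deep − T_surf′) + β(S_deep − S_surf) = 0.
T_surf′ = T_deep − (β/α)·ΔS = 14.2 − (7.9 × 10⁻⁴/1.5 × 10⁻⁴)·(-0.44) = 16.517 °C.
Cooling required: 19.5 − (16.517) = 2.983 °C.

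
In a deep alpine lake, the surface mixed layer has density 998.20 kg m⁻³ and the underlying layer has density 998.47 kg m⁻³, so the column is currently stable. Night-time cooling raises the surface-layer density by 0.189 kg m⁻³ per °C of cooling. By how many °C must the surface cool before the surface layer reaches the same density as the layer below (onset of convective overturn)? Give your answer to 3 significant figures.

1.43 °C

Density deficit of the surface layer: 998.47 − 998.20 = 0.27 kg m⁻³.
Required change = 0.27 / 0.189 = 1.43 °C.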